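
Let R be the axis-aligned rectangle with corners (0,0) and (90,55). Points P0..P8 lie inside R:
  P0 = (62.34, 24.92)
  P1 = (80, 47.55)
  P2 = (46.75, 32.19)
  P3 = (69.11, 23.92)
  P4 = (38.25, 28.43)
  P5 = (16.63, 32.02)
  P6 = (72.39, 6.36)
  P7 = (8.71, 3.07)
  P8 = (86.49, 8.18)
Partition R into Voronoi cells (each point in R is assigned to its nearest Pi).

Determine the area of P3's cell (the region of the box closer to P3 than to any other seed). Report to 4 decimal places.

1. box [0,90]×[0,55]: [(0, 0) (90, 0) (90, 55) (0, 55)]
2. ⊥bis P3·P0 via (65.725,24.42): [(62.1179, 0) (90, 0) (90, 55) (70.242, 55)]  |A|=1310.1028
3. ⊥bis P3·P1 via (74.555,35.735): [(67.8526, 38.8238) (62.1179, 0) (90, 0) (90, 28.6171)]  |A|=858.142
4. ⊥bis P3·P2 via (57.93,28.055): [(67.8526, 38.8238) (62.1179, 0) (90, 0) (90, 28.6171)]  |A|=858.142
5. ⊥bis P3·P4 via (53.68,26.175): [(67.8526, 38.8238) (62.1179, 0) (90, 0) (90, 28.6171)]  |A|=858.142
6. ⊥bis P3·P5 via (42.87,27.97): [(67.8526, 38.8238) (62.1179, 0) (90, 0) (90, 28.6171)]  |A|=858.142
7. ⊥bis P3·P6 via (70.75,15.14): [(67.8526, 38.8238) (64.1728, 13.9115) (90, 18.7357) (90, 28.6171)]  |A|=422.2566
8. ⊥bis P3·P7 via (38.91,13.495): [(67.8526, 38.8238) (64.1728, 13.9115) (90, 18.7357) (90, 28.6171)]  |A|=422.2566
9. ⊥bis P3·P8 via (77.8,16.05): [(89.4223, 28.8833) (67.8526, 38.8238) (64.1728, 13.9115) (78.2435, 16.5397)]  |A|=359.1179
10. canonical 4-gon: [(89.4223, 28.8833) (67.8526, 38.8238) (64.1728, 13.9115) (78.2435, 16.5397)]
11. shoelace: 359.1179

Area of P3's cell: 359.1179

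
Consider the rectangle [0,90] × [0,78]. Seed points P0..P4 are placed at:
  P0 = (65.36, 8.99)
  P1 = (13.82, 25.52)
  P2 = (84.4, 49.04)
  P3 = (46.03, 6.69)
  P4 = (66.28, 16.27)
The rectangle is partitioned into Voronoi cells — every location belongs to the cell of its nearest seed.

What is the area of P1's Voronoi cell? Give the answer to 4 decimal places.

1. box [0,90]×[0,78]: [(0, 0) (90, 0) (90, 78) (0, 78)]
2. ⊥bis P1·P0 via (39.59,17.255): [(0, 0) (34.0559, 0) (59.0722, 78) (0, 78)]  |A|=3631.9994
3. ⊥bis P1·P2 via (49.11,37.28): [(0, 0) (34.0559, 0) (47.5316, 42.0166) (35.5405, 78) (0, 78)]  |A|=3208.6235
4. ⊥bis P1·P3 via (29.925,16.105): [(0, 0) (20.51, 0) (46.6389, 44.6953) (35.5405, 78) (0, 78)]  |A|=2869.1015
5. ⊥bis P1·P4 via (40.05,20.895): [(0, 0) (20.51, 0) (43.2134, 38.8357) (45.0744, 49.3902) (35.5405, 78) (0, 78)]  |A|=2856.4765
6. canonical 6-gon: [(0, 0) (20.51, 0) (43.2134, 38.8357) (45.0744, 49.3902) (35.5405, 78) (0, 78)]
7. shoelace: 2856.4765

Area of P1's cell: 2856.4765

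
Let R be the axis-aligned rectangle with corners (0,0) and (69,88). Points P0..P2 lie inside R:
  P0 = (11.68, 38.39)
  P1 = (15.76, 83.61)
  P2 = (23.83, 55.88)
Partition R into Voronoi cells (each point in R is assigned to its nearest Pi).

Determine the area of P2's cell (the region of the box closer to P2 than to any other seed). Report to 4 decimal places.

Area of P2's cell: 2658.0124

1. box [0,69]×[0,88]: [(0, 0) (69, 0) (69, 88) (0, 88)]
2. ⊥bis P2·P0 via (17.755,47.135): [(0, 59.4691) (69, 11.536) (69, 88) (0, 88)]  |A|=3622.3248
3. ⊥bis P2·P1 via (19.795,69.745): [(0, 63.9842) (0, 59.4691) (69, 11.536) (69, 84.0647)]  |A|=2658.0124
4. canonical 4-gon: [(0, 63.9842) (0, 59.4691) (69, 11.536) (69, 84.0647)]
5. shoelace: 2658.0124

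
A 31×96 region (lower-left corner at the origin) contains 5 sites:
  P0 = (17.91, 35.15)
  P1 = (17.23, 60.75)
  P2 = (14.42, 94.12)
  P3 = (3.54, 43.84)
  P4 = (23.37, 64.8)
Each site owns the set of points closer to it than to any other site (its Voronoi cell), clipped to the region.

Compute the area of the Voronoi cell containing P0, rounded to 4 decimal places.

Area of P0's cell: 1281.2691

1. box [0,31]×[0,96]: [(0, 0) (31, 0) (31, 96) (0, 96)]
2. ⊥bis P0·P1 via (17.57,47.95): [(0, 47.4833) (0, 0) (31, 0) (31, 48.3067)]  |A|=1484.7455
3. ⊥bis P0·P2 via (16.165,64.635): [(0, 47.4833) (0, 0) (31, 0) (31, 48.3067)]  |A|=1484.7455
4. ⊥bis P0·P3 via (10.725,39.495): [(15.8097, 47.9032) (0, 21.7599) (0, 0) (31, 0) (31, 48.3067)]  |A|=1281.4052
5. ⊥bis P0·P4 via (20.64,49.975): [(29.8633, 48.2765) (15.8097, 47.9032) (0, 21.7599) (0, 0) (31, 0) (31, 48.0672)]  |A|=1281.2691
6. canonical 6-gon: [(29.8633, 48.2765) (15.8097, 47.9032) (0, 21.7599) (0, 0) (31, 0) (31, 48.0672)]
7. shoelace: 1281.2691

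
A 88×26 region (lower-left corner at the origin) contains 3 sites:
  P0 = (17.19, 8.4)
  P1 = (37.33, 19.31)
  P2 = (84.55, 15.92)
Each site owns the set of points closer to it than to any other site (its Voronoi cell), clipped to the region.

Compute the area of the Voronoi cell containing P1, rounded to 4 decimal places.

1. box [0,88]×[0,26]: [(0, 0) (88, 0) (88, 26) (0, 26)]
2. ⊥bis P1·P0 via (27.26,13.855): [(34.7654, 0) (88, 0) (88, 26) (20.681, 26)]  |A|=1567.1978
3. ⊥bis P1·P2 via (60.94,17.615): [(34.7654, 0) (59.6754, 0) (61.542, 26) (20.681, 26)]  |A|=855.0236
4. canonical 4-gon: [(34.7654, 0) (59.6754, 0) (61.542, 26) (20.681, 26)]
5. shoelace: 855.0236

Area of P1's cell: 855.0236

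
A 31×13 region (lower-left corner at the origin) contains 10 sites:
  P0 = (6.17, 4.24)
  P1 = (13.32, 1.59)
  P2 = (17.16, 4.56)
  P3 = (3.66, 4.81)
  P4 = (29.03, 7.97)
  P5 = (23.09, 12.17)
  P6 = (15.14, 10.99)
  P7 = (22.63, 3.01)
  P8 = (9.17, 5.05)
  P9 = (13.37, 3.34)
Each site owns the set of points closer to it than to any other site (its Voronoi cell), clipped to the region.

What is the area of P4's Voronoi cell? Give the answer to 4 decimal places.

1. box [0,31]×[0,13]: [(0, 0) (31, 0) (31, 13) (0, 13)]
2. ⊥bis P4·P0 via (17.6,6.105): [(18.5961, 0) (31, 0) (31, 13) (16.475, 13)]  |A|=175.0379
3. ⊥bis P4·P1 via (21.175,4.78): [(23.1162, 0) (31, 0) (31, 13) (17.8368, 13)]  |A|=136.8056
4. ⊥bis P4·P2 via (23.095,6.265): [(24.8948, 0) (31, 0) (31, 13) (21.1602, 13)]  |A|=103.6426
5. ⊥bis P4·P3 via (16.345,6.39): [(24.8948, 0) (31, 0) (31, 13) (21.1602, 13)]  |A|=103.6426
6. ⊥bis P4·P5 via (26.06,10.07): [(23.1743, 5.9888) (24.8948, 0) (31, 0) (31, 13) (28.1317, 13)]  |A|=79.2034
7. ⊥bis P4·P6 via (22.085,9.48): [(23.1743, 5.9888) (24.8948, 0) (31, 0) (31, 13) (28.1317, 13)]  |A|=79.2034
8. ⊥bis P4·P7 via (25.83,5.49): [(24.2569, 7.5199) (30.0847, 0) (31, 0) (31, 13) (28.1317, 13)]  |A|=55.131
9. ⊥bis P4·P8 via (19.1,6.51): [(24.2569, 7.5199) (30.0847, 0) (31, 0) (31, 13) (28.1317, 13)]  |A|=55.131
10. ⊥bis P4·P9 via (21.2,5.655): [(24.2569, 7.5199) (30.0847, 0) (31, 0) (31, 13) (28.1317, 13)]  |A|=55.131
11. canonical 5-gon: [(24.2569, 7.5199) (30.0847, 0) (31, 0) (31, 13) (28.1317, 13)]
12. shoelace: 55.131

Area of P4's cell: 55.1310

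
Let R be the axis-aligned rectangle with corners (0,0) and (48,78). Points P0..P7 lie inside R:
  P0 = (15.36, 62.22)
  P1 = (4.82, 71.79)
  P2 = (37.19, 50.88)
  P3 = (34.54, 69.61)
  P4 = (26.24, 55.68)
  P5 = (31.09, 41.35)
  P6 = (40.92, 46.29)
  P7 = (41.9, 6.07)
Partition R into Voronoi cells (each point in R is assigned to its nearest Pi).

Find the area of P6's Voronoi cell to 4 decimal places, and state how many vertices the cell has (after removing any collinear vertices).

Area of P6's cell: 219.8386 (4 vertices)

1. box [0,48]×[0,78]: [(0, 0) (48, 0) (48, 78) (0, 78)]
2. ⊥bis P6·P0 via (28.14,54.255): [(0, 9.1038) (0, 0) (48, 0) (48, 78) (42.9388, 78)]  |A|=2264.8395
3. ⊥bis P6·P1 via (22.87,59.04): [(0, 9.1038) (0, 0) (48, 0) (48, 78) (42.9388, 78)]  |A|=2264.8395
4. ⊥bis P6·P2 via (39.055,48.585): [(9.7788, 24.7941) (0, 9.1038) (0, 0) (48, 0) (48, 55.854)]  |A|=1706.9746
5. ⊥bis P6·P3 via (37.73,57.95): [(9.7788, 24.7941) (0, 9.1038) (0, 0) (48, 0) (48, 55.854)]  |A|=1706.9746
6. ⊥bis P6·P4 via (33.58,50.985): [(24.4566, 36.7218) (0.9677, 0) (48, 0) (48, 55.854)]  |A|=1521.053
7. ⊥bis P6·P5 via (36.005,43.82): [(35.1891, 45.4435) (48, 19.9514) (48, 55.854)]  |A|=229.9717
8. ⊥bis P6·P7 via (41.41,26.18): [(35.1891, 45.4435) (44.828, 26.2633) (48, 26.3406) (48, 55.854)]  |A|=219.8386
9. canonical 4-gon: [(35.1891, 45.4435) (44.828, 26.2633) (48, 26.3406) (48, 55.854)]
10. shoelace: 219.8386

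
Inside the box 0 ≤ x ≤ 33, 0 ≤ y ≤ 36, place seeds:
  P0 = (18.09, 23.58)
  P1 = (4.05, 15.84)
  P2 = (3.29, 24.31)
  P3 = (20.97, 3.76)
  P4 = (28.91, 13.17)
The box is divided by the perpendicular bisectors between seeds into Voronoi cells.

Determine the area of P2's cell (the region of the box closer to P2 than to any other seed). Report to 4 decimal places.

Area of P2's cell: 171.9555

1. box [0,33]×[0,36]: [(0, 0) (33, 0) (33, 36) (0, 36)]
2. ⊥bis P2·P0 via (10.69,23.945): [(0, 0) (9.5089, 0) (11.2846, 36) (0, 36)]  |A|=374.2836
3. ⊥bis P2·P1 via (3.67,20.075): [(0, 19.7457) (10.5295, 20.6905) (11.2846, 36) (0, 36)]  |A|=171.9555
4. ⊥bis P2·P3 via (12.13,14.035): [(0, 19.7457) (10.5295, 20.6905) (11.2846, 36) (0, 36)]  |A|=171.9555
5. ⊥bis P2·P4 via (16.1,18.74): [(0, 19.7457) (10.5295, 20.6905) (11.2846, 36) (0, 36)]  |A|=171.9555
6. canonical 4-gon: [(0, 19.7457) (10.5295, 20.6905) (11.2846, 36) (0, 36)]
7. shoelace: 171.9555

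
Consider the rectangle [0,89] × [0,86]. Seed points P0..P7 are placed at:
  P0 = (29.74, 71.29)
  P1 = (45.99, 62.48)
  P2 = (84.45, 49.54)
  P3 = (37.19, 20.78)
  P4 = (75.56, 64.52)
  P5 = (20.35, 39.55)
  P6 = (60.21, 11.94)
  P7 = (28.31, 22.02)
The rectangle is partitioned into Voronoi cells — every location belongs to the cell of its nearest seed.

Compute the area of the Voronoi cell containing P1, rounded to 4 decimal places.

1. box [0,89]×[0,86]: [(0, 0) (89, 0) (89, 86) (0, 86)]
2. ⊥bis P1·P0 via (37.865,66.885): [(1.603, 0) (89, 0) (89, 86) (48.2283, 86)]  |A|=5511.2536
3. ⊥bis P1·P2 via (65.22,56.01): [(1.603, 0) (46.3752, 0) (75.3102, 86) (48.2283, 86)]  |A|=3089.7293
4. ⊥bis P1·P3 via (41.59,41.63): [(25.961, 44.9282) (59.136, 37.9272) (75.3102, 86) (48.2283, 86)]  |A|=1410.176
5. ⊥bis P1·P4 via (60.775,63.5): [(25.961, 44.9282) (59.136, 37.9272) (61.9601, 46.3211) (59.2228, 86) (48.2283, 86)]  |A|=1091.0094
6. ⊥bis P1·P5 via (33.17,51.015): [(30.7364, 53.7363) (41.5568, 41.637) (59.136, 37.9272) (61.9601, 46.3211) (59.2228, 86) (48.2283, 86)]  |A|=1014.4669
7. ⊥bis P1·P6 via (53.1,37.21): [(30.7364, 53.7363) (41.5568, 41.637) (57.1436, 38.3477) (59.5006, 39.0109) (61.9601, 46.3211) (59.2228, 86) (48.2283, 86)]  |A|=1013.3108
8. ⊥bis P1·P7 via (37.15,42.25): [(30.7364, 53.7363) (41.5568, 41.637) (57.1436, 38.3477) (59.5006, 39.0109) (61.9601, 46.3211) (59.2228, 86) (48.2283, 86)]  |A|=1013.3108
9. canonical 7-gon: [(30.7364, 53.7363) (41.5568, 41.637) (57.1436, 38.3477) (59.5006, 39.0109) (61.9601, 46.3211) (59.2228, 86) (48.2283, 86)]
10. shoelace: 1013.3108

Area of P1's cell: 1013.3108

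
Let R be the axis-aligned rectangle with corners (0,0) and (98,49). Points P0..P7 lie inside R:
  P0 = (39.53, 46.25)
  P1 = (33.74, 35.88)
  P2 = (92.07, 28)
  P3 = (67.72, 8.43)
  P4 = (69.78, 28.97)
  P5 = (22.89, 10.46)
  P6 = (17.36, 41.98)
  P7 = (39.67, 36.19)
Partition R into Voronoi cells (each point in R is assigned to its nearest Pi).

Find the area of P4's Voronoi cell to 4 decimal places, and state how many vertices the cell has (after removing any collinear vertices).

1. box [0,98]×[0,49]: [(0, 0) (98, 0) (98, 49) (0, 49)]
2. ⊥bis P4·P0 via (54.655,37.61): [(33.1707, 0) (98, 0) (98, 49) (61.1614, 49)]  |A|=2490.8637
3. ⊥bis P4·P1 via (51.76,32.425): [(51.7938, 32.6012) (45.5431, 0) (98, 0) (98, 49) (61.1614, 49)]  |A|=2289.1854
4. ⊥bis P4·P2 via (80.925,28.485): [(51.7938, 32.6012) (45.5431, 0) (79.6854, 0) (81.8178, 49) (61.1614, 49)]  |A|=1444.013
5. ⊥bis P4·P3 via (68.75,18.7): [(51.7938, 32.6012) (49.4987, 20.6308) (80.4481, 17.5268) (81.8178, 49) (61.1614, 49)]  |A|=819.4166
6. ⊥bis P4·P5 via (46.335,19.715): [(51.7938, 32.6012) (49.4987, 20.6308) (80.4481, 17.5268) (81.8178, 49) (61.1614, 49)]  |A|=819.4166
7. ⊥bis P4·P6 via (43.57,35.475): [(51.7938, 32.6012) (49.4987, 20.6308) (80.4481, 17.5268) (81.8178, 49) (61.1614, 49)]  |A|=819.4166
8. ⊥bis P4·P7 via (54.725,32.58): [(56.8543, 41.4601) (51.8043, 20.3995) (80.4481, 17.5268) (81.8178, 49) (61.1614, 49)]  |A|=774.4315
9. canonical 5-gon: [(56.8543, 41.4601) (51.8043, 20.3995) (80.4481, 17.5268) (81.8178, 49) (61.1614, 49)]
10. shoelace: 774.4315

Area of P4's cell: 774.4315 (5 vertices)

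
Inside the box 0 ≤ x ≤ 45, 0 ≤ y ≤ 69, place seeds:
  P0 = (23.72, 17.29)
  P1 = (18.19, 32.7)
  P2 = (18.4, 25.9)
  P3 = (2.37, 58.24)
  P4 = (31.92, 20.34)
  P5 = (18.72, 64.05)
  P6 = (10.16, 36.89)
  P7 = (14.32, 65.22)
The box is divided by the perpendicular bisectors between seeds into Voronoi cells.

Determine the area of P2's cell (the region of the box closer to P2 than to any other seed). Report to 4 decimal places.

1. box [0,45]×[0,69]: [(0, 0) (45, 0) (45, 69) (0, 69)]
2. ⊥bis P2·P0 via (21.06,21.595): [(0, 8.5823) (45, 36.3872) (45, 69) (0, 69)]  |A|=2093.186
3. ⊥bis P2·P1 via (18.295,29.3): [(0, 28.735) (0, 8.5823) (34.3314, 29.7952)]  |A|=345.9355
4. ⊥bis P2·P3 via (10.385,42.07): [(0, 28.735) (0, 8.5823) (34.3314, 29.7952)]  |A|=345.9355
5. ⊥bis P2·P4 via (25.16,23.12): [(27.8225, 29.5942) (0, 28.735) (0, 8.5823) (25.7159, 24.4718)]  |A|=329.4765
6. ⊥bis P2·P5 via (18.56,44.975): [(27.8225, 29.5942) (0, 28.735) (0, 8.5823) (25.7159, 24.4718)]  |A|=329.4765
7. ⊥bis P2·P6 via (14.28,31.395): [(27.8225, 29.5942) (11.1933, 29.0807) (0, 20.6882) (0, 8.5823) (25.7159, 24.4718)]  |A|=284.4415
8. ⊥bis P2·P7 via (16.36,45.56): [(27.8225, 29.5942) (11.1933, 29.0807) (0, 20.6882) (0, 8.5823) (25.7159, 24.4718)]  |A|=284.4415
9. canonical 5-gon: [(27.8225, 29.5942) (11.1933, 29.0807) (0, 20.6882) (0, 8.5823) (25.7159, 24.4718)]
10. shoelace: 284.4415

Area of P2's cell: 284.4415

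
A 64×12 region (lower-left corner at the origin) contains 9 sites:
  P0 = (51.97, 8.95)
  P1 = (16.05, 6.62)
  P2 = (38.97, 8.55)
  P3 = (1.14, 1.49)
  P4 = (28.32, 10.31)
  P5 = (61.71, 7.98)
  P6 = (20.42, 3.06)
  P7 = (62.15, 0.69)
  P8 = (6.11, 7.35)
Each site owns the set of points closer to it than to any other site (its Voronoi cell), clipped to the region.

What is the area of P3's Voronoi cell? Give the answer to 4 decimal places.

1. box [0,64]×[0,12]: [(0, 0) (64, 0) (64, 12) (0, 12)]
2. ⊥bis P3·P0 via (26.555,5.22): [(0, 0) (27.3211, 0) (25.5599, 12) (0, 12)]  |A|=317.2863
3. ⊥bis P3·P1 via (8.595,4.055): [(0, 0) (9.9902, 0) (5.8614, 12) (0, 12)]  |A|=95.1095
4. ⊥bis P3·P2 via (20.055,5.02): [(0, 0) (9.9902, 0) (5.8614, 12) (0, 12)]  |A|=95.1095
5. ⊥bis P3·P4 via (14.73,5.9): [(0, 0) (9.9902, 0) (5.8614, 12) (0, 12)]  |A|=95.1095
6. ⊥bis P3·P5 via (31.425,4.735): [(0, 0) (9.9902, 0) (5.8614, 12) (0, 12)]  |A|=95.1095
7. ⊥bis P3·P6 via (10.78,2.275): [(0, 0) (9.9902, 0) (5.8614, 12) (0, 12)]  |A|=95.1095
8. ⊥bis P3·P7 via (31.645,1.09): [(0, 0) (9.9902, 0) (5.8614, 12) (0, 12)]  |A|=95.1095
9. ⊥bis P3·P8 via (3.625,4.42): [(0, 7.4944) (0, 0) (8.8365, 0)]  |A|=33.1124
10. canonical 3-gon: [(0, 7.4944) (0, 0) (8.8365, 0)]
11. shoelace: 33.1124

Area of P3's cell: 33.1124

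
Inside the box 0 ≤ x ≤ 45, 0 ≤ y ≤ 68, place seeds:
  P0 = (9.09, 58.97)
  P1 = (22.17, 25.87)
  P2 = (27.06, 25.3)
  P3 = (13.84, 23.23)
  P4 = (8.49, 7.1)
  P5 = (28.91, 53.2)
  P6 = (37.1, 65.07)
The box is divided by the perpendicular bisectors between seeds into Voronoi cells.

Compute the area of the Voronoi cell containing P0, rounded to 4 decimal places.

Area of P0's cell: 506.0662

1. box [0,45]×[0,68]: [(0, 0) (45, 0) (45, 68) (0, 68)]
2. ⊥bis P0·P1 via (15.63,42.42): [(0, 36.2436) (45, 54.026) (45, 68) (0, 68)]  |A|=1028.9344
3. ⊥bis P0·P2 via (18.075,42.135): [(0, 36.2436) (27.106, 46.9549) (45, 56.5051) (45, 68) (0, 68)]  |A|=1006.7538
4. ⊥bis P0·P3 via (11.465,41.1): [(0, 39.5763) (12.7075, 41.2651) (27.106, 46.9549) (45, 56.5051) (45, 68) (0, 68)]  |A|=985.5787
5. ⊥bis P0·P4 via (8.79,33.035): [(0, 39.5763) (12.7075, 41.2651) (27.106, 46.9549) (45, 56.5051) (45, 68) (0, 68)]  |A|=985.5787
6. ⊥bis P0·P5 via (19,56.085): [(0, 39.5763) (12.7075, 41.2651) (14.9428, 42.1484) (22.4687, 68) (0, 68)]  |A|=506.5152
7. ⊥bis P0·P6 via (23.095,62.02): [(0, 39.5763) (12.7075, 41.2651) (14.9428, 42.1484) (22.082, 66.6716) (21.7927, 68) (0, 68)]  |A|=506.0662
8. canonical 6-gon: [(0, 39.5763) (12.7075, 41.2651) (14.9428, 42.1484) (22.082, 66.6716) (21.7927, 68) (0, 68)]
9. shoelace: 506.0662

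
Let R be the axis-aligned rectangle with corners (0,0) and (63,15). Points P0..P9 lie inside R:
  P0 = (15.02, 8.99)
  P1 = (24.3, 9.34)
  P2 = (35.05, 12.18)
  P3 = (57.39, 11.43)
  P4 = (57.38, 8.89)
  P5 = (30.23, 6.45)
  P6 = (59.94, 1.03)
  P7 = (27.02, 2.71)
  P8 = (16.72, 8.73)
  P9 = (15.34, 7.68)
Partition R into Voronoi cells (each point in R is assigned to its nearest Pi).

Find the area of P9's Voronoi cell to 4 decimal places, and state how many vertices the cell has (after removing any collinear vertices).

1. box [0,63]×[0,15]: [(0, 0) (63, 0) (63, 15) (0, 15)]
2. ⊥bis P9·P0 via (15.18,8.335): [(0, 4.6269) (0, 0) (63, 0) (63, 15) (42.4648, 15)]  |A|=724.7541
3. ⊥bis P9·P1 via (19.82,8.51): [(19.6501, 9.4269) (0, 4.6269) (0, 0) (21.3966, 0)]  |A|=146.312
4. ⊥bis P9·P2 via (25.195,9.93): [(19.6501, 9.4269) (0, 4.6269) (0, 0) (21.3966, 0)]  |A|=146.312
5. ⊥bis P9·P3 via (36.365,9.555): [(19.6501, 9.4269) (0, 4.6269) (0, 0) (21.3966, 0)]  |A|=146.312
6. ⊥bis P9·P4 via (36.36,8.285): [(19.6501, 9.4269) (0, 4.6269) (0, 0) (21.3966, 0)]  |A|=146.312
7. ⊥bis P9·P5 via (22.785,7.065): [(19.6501, 9.4269) (0, 4.6269) (0, 0) (21.3966, 0)]  |A|=146.312
8. ⊥bis P9·P6 via (37.64,4.355): [(19.6501, 9.4269) (0, 4.6269) (0, 0) (21.3966, 0)]  |A|=146.312
9. ⊥bis P9·P7 via (21.18,5.195): [(20.6604, 3.9739) (19.6501, 9.4269) (0, 4.6269) (0, 0) (18.9695, 0)]  |A|=141.4894
10. ⊥bis P9·P8 via (16.03,8.205): [(20.1543, 2.7845) (15.8134, 8.4897) (0, 4.6269) (0, 0) (18.9695, 0)]  |A|=126.5297
11. canonical 5-gon: [(20.1543, 2.7845) (15.8134, 8.4897) (0, 4.6269) (0, 0) (18.9695, 0)]
12. shoelace: 126.5297

Area of P9's cell: 126.5297 (5 vertices)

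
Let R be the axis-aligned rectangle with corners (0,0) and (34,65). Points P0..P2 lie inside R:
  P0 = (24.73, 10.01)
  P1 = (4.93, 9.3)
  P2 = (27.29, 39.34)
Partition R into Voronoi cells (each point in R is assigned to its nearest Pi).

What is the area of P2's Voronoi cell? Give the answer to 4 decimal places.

Area of P2's cell: 1277.5567

1. box [0,34]×[0,65]: [(0, 0) (34, 0) (34, 65) (0, 65)]
2. ⊥bis P2·P0 via (26.01,24.675): [(0, 26.9452) (34, 23.9776) (34, 65) (0, 65)]  |A|=1344.3118
3. ⊥bis P2·P1 via (16.11,24.32): [(0, 36.3113) (14.2546, 25.701) (34, 23.9776) (34, 65) (0, 65)]  |A|=1277.5567
4. canonical 5-gon: [(0, 36.3113) (14.2546, 25.701) (34, 23.9776) (34, 65) (0, 65)]
5. shoelace: 1277.5567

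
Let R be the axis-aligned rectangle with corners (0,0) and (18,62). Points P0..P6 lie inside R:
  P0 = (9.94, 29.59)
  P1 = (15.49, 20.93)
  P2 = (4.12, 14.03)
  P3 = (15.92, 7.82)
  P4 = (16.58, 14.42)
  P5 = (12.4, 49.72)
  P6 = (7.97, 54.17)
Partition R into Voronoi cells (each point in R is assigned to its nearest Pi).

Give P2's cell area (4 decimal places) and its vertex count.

Area of P2's cell: 191.5757 (6 vertices)

1. box [0,18]×[0,62]: [(0, 0) (18, 0) (18, 62) (0, 62)]
2. ⊥bis P2·P0 via (7.03,21.81): [(0, 24.4395) (0, 0) (18, 0) (18, 17.7068)]  |A|=379.3167
3. ⊥bis P2·P1 via (9.805,17.48): [(7.2205, 21.7387) (0, 24.4395) (0, 0) (18, 0) (18, 3.9761)]  |A|=305.3116
4. ⊥bis P2·P3 via (10.02,10.925): [(11.7677, 14.2459) (7.2205, 21.7387) (0, 24.4395) (0, 0) (4.2705, 0)]  |A|=195.1272
5. ⊥bis P2·P4 via (10.35,14.225): [(10.429, 11.7021) (10.2722, 16.7101) (7.2205, 21.7387) (0, 24.4395) (0, 0) (4.2705, 0)]  |A|=191.5757
6. ⊥bis P2·P5 via (8.26,31.875): [(10.429, 11.7021) (10.2722, 16.7101) (7.2205, 21.7387) (0, 24.4395) (0, 0) (4.2705, 0)]  |A|=191.5757
7. ⊥bis P2·P6 via (6.045,34.1): [(10.429, 11.7021) (10.2722, 16.7101) (7.2205, 21.7387) (0, 24.4395) (0, 0) (4.2705, 0)]  |A|=191.5757
8. canonical 6-gon: [(10.429, 11.7021) (10.2722, 16.7101) (7.2205, 21.7387) (0, 24.4395) (0, 0) (4.2705, 0)]
9. shoelace: 191.5757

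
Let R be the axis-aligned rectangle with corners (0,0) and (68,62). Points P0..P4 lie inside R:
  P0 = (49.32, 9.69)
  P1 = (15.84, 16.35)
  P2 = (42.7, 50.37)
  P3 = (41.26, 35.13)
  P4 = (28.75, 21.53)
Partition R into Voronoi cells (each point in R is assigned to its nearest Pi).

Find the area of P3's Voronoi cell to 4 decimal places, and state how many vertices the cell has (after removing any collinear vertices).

Area of P3's cell: 680.1702 (4 vertices)

1. box [0,68]×[0,62]: [(0, 0) (68, 0) (68, 62) (0, 62)]
2. ⊥bis P3·P0 via (45.29,22.41): [(0, 8.061) (68, 29.6051) (68, 62) (0, 62)]  |A|=2935.352
3. ⊥bis P3·P1 via (28.55,25.74): [(33.7186, 18.7439) (68, 29.6051) (68, 62) (1.7615, 62)]  |A|=1987.8797
4. ⊥bis P3·P2 via (41.98,42.75): [(14.0323, 45.3907) (33.7186, 18.7439) (68, 29.6051) (68, 40.2914)]  |A|=852.012
5. ⊥bis P3·P4 via (35.005,28.33): [(16.7354, 45.1353) (42.4269, 21.5029) (68, 29.6051) (68, 40.2914)]  |A|=680.1702
6. canonical 4-gon: [(16.7354, 45.1353) (42.4269, 21.5029) (68, 29.6051) (68, 40.2914)]
7. shoelace: 680.1702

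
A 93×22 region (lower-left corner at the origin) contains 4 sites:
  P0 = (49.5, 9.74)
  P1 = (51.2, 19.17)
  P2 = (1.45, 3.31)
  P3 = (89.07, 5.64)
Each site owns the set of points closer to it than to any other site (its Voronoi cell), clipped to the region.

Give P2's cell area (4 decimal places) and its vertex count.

Area of P2's cell: 546.5742 (5 vertices)

1. box [0,93]×[0,22]: [(0, 0) (93, 0) (93, 22) (0, 22)]
2. ⊥bis P2·P0 via (25.475,6.525): [(0, 0) (26.3482, 0) (23.4042, 22) (0, 22)]  |A|=547.2755
3. ⊥bis P2·P1 via (26.325,11.24): [(0, 0) (26.3482, 0) (23.7727, 19.2462) (22.8948, 22) (0, 22)]  |A|=546.5742
4. ⊥bis P2·P3 via (45.26,4.475): [(0, 0) (26.3482, 0) (23.7727, 19.2462) (22.8948, 22) (0, 22)]  |A|=546.5742
5. canonical 5-gon: [(0, 0) (26.3482, 0) (23.7727, 19.2462) (22.8948, 22) (0, 22)]
6. shoelace: 546.5742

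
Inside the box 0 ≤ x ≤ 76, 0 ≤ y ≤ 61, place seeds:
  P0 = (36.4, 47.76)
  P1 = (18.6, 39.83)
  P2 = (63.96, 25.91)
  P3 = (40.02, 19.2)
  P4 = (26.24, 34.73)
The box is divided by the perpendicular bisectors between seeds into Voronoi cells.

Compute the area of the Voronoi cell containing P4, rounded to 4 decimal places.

1. box [0,76]×[0,61]: [(0, 0) (76, 0) (76, 61) (0, 61)]
2. ⊥bis P4·P0 via (31.32,41.245): [(0, 0) (76, 0) (76, 6.4063) (5.9846, 61) (0, 61)]  |A|=2724.7987
3. ⊥bis P4·P1 via (22.42,37.28): [(0, 3.694) (0, 0) (76, 0) (76, 6.4063) (27.2074, 44.4517)]  |A|=1895.7067
4. ⊥bis P4·P2 via (45.1,30.32): [(0, 3.694) (0, 0) (38.0103, 0) (45.1356, 30.4724) (27.2074, 44.4517)]  |A|=1218.0257
5. ⊥bis P4·P3 via (33.13,26.965): [(0, 3.694) (0, 0) (2.7406, 0) (40.8494, 33.8145) (27.2074, 44.4517)]  |A|=544.4974
6. canonical 5-gon: [(0, 3.694) (0, 0) (2.7406, 0) (40.8494, 33.8145) (27.2074, 44.4517)]
7. shoelace: 544.4974

Area of P4's cell: 544.4974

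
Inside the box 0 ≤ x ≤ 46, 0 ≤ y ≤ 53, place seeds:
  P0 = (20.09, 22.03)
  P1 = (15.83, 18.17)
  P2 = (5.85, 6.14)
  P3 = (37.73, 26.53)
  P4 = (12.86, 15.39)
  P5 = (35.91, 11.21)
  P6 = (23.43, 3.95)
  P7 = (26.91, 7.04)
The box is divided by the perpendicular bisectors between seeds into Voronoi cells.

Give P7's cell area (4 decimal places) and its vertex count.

Area of P7's cell: 121.5101 (5 vertices)

1. box [0,46]×[0,53]: [(0, 0) (46, 0) (46, 53) (0, 53)]
2. ⊥bis P7·P0 via (23.5,14.535): [(0, 3.8432) (0, 0) (46, 0) (46, 24.7718)]  |A|=658.1457
3. ⊥bis P7·P1 via (21.37,12.605): [(23.1477, 14.3747) (8.7081, 0) (46, 0) (46, 24.7718)]  |A|=551.0767
4. ⊥bis P7·P2 via (16.38,6.59): [(23.1477, 14.3747) (16.3371, 7.5947) (16.6616, 0) (46, 0) (46, 24.7718)]  |A|=520.8745
5. ⊥bis P7·P3 via (32.32,16.785): [(30.5748, 17.7538) (23.1477, 14.3747) (16.3371, 7.5947) (16.6616, 0) (46, 0) (46, 9.1905)]  |A|=400.702
6. ⊥bis P7·P4 via (19.885,11.215): [(30.5748, 17.7538) (23.1477, 14.3747) (19.7565, 10.9987) (16.4307, 5.4027) (16.6616, 0) (46, 0) (46, 9.1905)]  |A|=396.795
7. ⊥bis P7·P5 via (31.41,9.125): [(27.9626, 16.5654) (23.1477, 14.3747) (19.7565, 10.9987) (16.4307, 5.4027) (16.6616, 0) (35.6379, 0)]  |A|=207.7324
8. ⊥bis P7·P6 via (25.17,5.495): [(27.9626, 16.5654) (23.1477, 14.3747) (20.036, 11.277) (30.0492, 0) (35.6379, 0)]  |A|=121.5101
9. canonical 5-gon: [(27.9626, 16.5654) (23.1477, 14.3747) (20.036, 11.277) (30.0492, 0) (35.6379, 0)]
10. shoelace: 121.5101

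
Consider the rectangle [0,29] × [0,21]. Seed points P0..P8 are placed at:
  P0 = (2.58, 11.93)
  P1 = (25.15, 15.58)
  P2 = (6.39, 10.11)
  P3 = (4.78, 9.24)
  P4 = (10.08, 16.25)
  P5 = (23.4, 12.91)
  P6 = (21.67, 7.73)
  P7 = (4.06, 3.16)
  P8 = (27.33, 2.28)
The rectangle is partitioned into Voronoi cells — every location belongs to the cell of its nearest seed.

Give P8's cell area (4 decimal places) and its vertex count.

1. box [0,29]×[0,21]: [(0, 0) (29, 0) (29, 21) (0, 21)]
2. ⊥bis P8·P0 via (14.955,7.105): [(12.1848, 0) (29, 0) (29, 21) (20.3726, 21)]  |A|=267.1472
3. ⊥bis P8·P1 via (26.24,8.93): [(14.9447, 7.0786) (12.1848, 0) (29, 0) (29, 9.3824)]  |A|=125.4502
4. ⊥bis P8·P2 via (16.86,6.195): [(17.337, 7.4707) (14.5435, 0) (29, 0) (29, 9.3824)]  |A|=108.7134
5. ⊥bis P8·P3 via (16.055,5.76): [(17.337, 7.4707) (14.5435, 0) (29, 0) (29, 9.3824)]  |A|=108.7134
6. ⊥bis P8·P4 via (18.705,9.265): [(17.337, 7.4707) (14.5435, 0) (29, 0) (29, 9.3824)]  |A|=108.7134
7. ⊥bis P8·P5 via (25.365,7.595): [(16.1031, 4.1708) (14.5435, 0) (29, 0) (29, 8.9389)]  |A|=87.7895
8. ⊥bis P8·P6 via (24.5,5.005): [(27.8943, 8.5301) (19.6807, 0) (29, 0) (29, 8.9389)]  |A|=44.6891
9. ⊥bis P8·P7 via (15.695,2.72): [(27.8943, 8.5301) (19.6807, 0) (29, 0) (29, 8.9389)]  |A|=44.6891
10. canonical 4-gon: [(27.8943, 8.5301) (19.6807, 0) (29, 0) (29, 8.9389)]
11. shoelace: 44.6891

Area of P8's cell: 44.6891 (4 vertices)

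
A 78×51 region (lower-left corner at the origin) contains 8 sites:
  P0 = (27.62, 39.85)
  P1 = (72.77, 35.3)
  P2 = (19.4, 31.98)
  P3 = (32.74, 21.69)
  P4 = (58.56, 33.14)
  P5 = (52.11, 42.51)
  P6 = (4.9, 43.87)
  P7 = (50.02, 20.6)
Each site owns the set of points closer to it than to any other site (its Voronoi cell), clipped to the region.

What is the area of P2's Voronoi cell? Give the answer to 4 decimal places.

Area of P2's cell: 644.2630

1. box [0,78]×[0,51]: [(0, 0) (78, 0) (78, 51) (0, 51)]
2. ⊥bis P2·P0 via (23.51,35.915): [(0, 0) (57.8958, 0) (9.0673, 51) (0, 51)]  |A|=1707.5585
3. ⊥bis P2·P1 via (46.085,33.64): [(0, 0) (48.1777, 0) (47.5024, 10.8556) (9.0673, 51) (0, 51)]  |A|=1654.8103
4. ⊥bis P2·P3 via (26.07,26.835): [(0, 0) (5.3704, 0) (28.8066, 30.3828) (9.0673, 51) (0, 51)]  |A|=909.6252
5. ⊥bis P2·P4 via (38.98,32.56): [(0, 0) (5.3704, 0) (28.8066, 30.3828) (9.0673, 51) (0, 51)]  |A|=909.6252
6. ⊥bis P2·P5 via (35.755,37.245): [(0, 0) (5.3704, 0) (28.8066, 30.3828) (9.0673, 51) (0, 51)]  |A|=909.6252
7. ⊥bis P2·P6 via (12.15,37.925): [(0, 23.1079) (0, 0) (5.3704, 0) (28.8066, 30.3828) (16.503, 43.2336)]  |A|=644.263
8. ⊥bis P2·P7 via (34.71,26.29): [(0, 23.1079) (0, 0) (5.3704, 0) (28.8066, 30.3828) (16.503, 43.2336)]  |A|=644.263
9. canonical 5-gon: [(0, 23.1079) (0, 0) (5.3704, 0) (28.8066, 30.3828) (16.503, 43.2336)]
10. shoelace: 644.263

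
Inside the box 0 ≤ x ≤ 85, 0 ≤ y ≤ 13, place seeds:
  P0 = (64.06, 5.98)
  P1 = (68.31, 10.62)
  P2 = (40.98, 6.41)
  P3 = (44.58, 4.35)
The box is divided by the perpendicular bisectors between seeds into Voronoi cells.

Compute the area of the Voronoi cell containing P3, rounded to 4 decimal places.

Area of P3's cell: 140.2363

1. box [0,85]×[0,13]: [(0, 0) (85, 0) (85, 13) (0, 13)]
2. ⊥bis P3·P0 via (54.32,5.165): [(0, 0) (54.7522, 0) (53.6644, 13) (0, 13)]  |A|=704.7078
3. ⊥bis P3·P1 via (56.445,7.485): [(0, 0) (54.7522, 0) (53.6644, 13) (0, 13)]  |A|=704.7078
4. ⊥bis P3·P2 via (42.78,5.38): [(39.7014, 0) (54.7522, 0) (53.6644, 13) (47.1403, 13)]  |A|=140.2363
5. canonical 4-gon: [(39.7014, 0) (54.7522, 0) (53.6644, 13) (47.1403, 13)]
6. shoelace: 140.2363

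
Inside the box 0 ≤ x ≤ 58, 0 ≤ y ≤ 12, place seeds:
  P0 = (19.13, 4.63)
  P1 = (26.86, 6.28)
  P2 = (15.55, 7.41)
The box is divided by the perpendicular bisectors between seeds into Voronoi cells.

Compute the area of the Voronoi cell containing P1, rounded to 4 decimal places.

Area of P1's cell: 421.4322

1. box [0,58]×[0,12]: [(0, 0) (58, 0) (58, 12) (0, 12)]
2. ⊥bis P1·P0 via (22.995,5.455): [(24.1594, 0) (58, 0) (58, 12) (21.5979, 12)]  |A|=421.456
3. ⊥bis P1·P2 via (21.205,6.845): [(21.6811, 11.6104) (24.1594, 0) (58, 0) (58, 12) (21.72, 12)]  |A|=421.4322
4. canonical 5-gon: [(21.6811, 11.6104) (24.1594, 0) (58, 0) (58, 12) (21.72, 12)]
5. shoelace: 421.4322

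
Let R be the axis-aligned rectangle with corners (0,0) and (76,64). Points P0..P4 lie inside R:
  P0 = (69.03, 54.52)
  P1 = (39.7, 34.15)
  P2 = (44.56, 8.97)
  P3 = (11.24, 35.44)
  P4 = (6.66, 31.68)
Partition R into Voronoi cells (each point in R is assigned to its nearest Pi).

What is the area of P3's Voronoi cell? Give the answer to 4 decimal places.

Area of P3's cell: 899.6003

1. box [0,76]×[0,64]: [(0, 0) (76, 0) (76, 64) (0, 64)]
2. ⊥bis P3·P0 via (40.135,44.98): [(0, 0) (54.9856, 0) (33.8553, 64) (0, 64)]  |A|=2842.9113
3. ⊥bis P3·P1 via (25.47,34.795): [(0, 0) (23.8929, 0) (26.7938, 64) (0, 64)]  |A|=1621.9719
4. ⊥bis P3·P2 via (27.9,22.205): [(0, 0) (10.26, 0) (24.7178, 18.1993) (26.7938, 64) (0, 64)]  |A|=1497.9176
5. ⊥bis P3·P4 via (8.95,33.56): [(0, 44.4619) (23.1651, 16.2448) (24.7178, 18.1993) (26.7938, 64) (0, 64)]  |A|=899.6003
6. canonical 5-gon: [(0, 44.4619) (23.1651, 16.2448) (24.7178, 18.1993) (26.7938, 64) (0, 64)]
7. shoelace: 899.6003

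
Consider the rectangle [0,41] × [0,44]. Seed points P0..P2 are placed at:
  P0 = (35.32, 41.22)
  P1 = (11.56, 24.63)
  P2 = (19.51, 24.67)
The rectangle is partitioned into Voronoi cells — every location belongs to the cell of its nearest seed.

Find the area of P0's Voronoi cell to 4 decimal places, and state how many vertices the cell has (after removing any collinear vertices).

Area of P0's cell: 302.2990 (3 vertices)

1. box [0,41]×[0,44]: [(0, 0) (41, 0) (41, 44) (0, 44)]
2. ⊥bis P0·P1 via (23.44,32.925): [(41, 7.7758) (41, 44) (15.7071, 44)]  |A|=458.1082
3. ⊥bis P0·P2 via (27.415,32.945): [(41, 19.9674) (41, 44) (15.8426, 44)]  |A|=302.299
4. canonical 3-gon: [(41, 19.9674) (41, 44) (15.8426, 44)]
5. shoelace: 302.299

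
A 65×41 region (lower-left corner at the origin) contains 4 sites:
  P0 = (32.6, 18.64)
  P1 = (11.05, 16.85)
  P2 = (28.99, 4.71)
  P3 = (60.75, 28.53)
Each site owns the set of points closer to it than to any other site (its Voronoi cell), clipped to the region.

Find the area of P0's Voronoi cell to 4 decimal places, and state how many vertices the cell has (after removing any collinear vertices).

Area of P0's cell: 769.1964 (4 vertices)

1. box [0,65]×[0,41]: [(0, 0) (65, 0) (65, 41) (0, 41)]
2. ⊥bis P0·P1 via (21.825,17.745): [(23.2989, 0) (65, 0) (65, 41) (19.8934, 41)]  |A|=1779.5573
3. ⊥bis P0·P2 via (30.795,11.675): [(22.1429, 13.9172) (65, 2.8107) (65, 41) (19.8934, 41)]  |A|=1429.1477
4. ⊥bis P0·P3 via (46.675,23.585): [(22.1429, 13.9172) (52.8692, 5.9544) (40.5566, 41) (19.8934, 41)]  |A|=769.1964
5. canonical 4-gon: [(22.1429, 13.9172) (52.8692, 5.9544) (40.5566, 41) (19.8934, 41)]
6. shoelace: 769.1964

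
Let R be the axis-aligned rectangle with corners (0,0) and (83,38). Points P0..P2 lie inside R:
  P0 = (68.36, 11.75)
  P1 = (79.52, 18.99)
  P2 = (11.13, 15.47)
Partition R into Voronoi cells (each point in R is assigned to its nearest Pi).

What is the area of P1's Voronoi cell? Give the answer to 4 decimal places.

1. box [0,83]×[0,38]: [(0, 0) (83, 0) (83, 38) (0, 38)]
2. ⊥bis P1·P0 via (73.94,15.37): [(83, 1.4046) (83, 38) (59.2589, 38)]  |A|=434.4079
3. ⊥bis P1·P2 via (45.325,17.23): [(83, 1.4046) (83, 38) (59.2589, 38)]  |A|=434.4079
4. canonical 3-gon: [(83, 1.4046) (83, 38) (59.2589, 38)]
5. shoelace: 434.4079

Area of P1's cell: 434.4079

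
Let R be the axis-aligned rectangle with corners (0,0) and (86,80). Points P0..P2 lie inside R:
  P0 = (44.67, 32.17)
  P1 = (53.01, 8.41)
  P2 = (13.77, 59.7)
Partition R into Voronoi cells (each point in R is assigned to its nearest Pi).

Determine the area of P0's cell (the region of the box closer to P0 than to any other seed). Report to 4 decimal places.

Area of P0's cell: 3319.8763

1. box [0,86]×[0,80]: [(0, 0) (86, 0) (86, 80) (0, 80)]
2. ⊥bis P0·P1 via (48.84,20.29): [(0, 3.1467) (86, 33.3335) (86, 80) (0, 80)]  |A|=5311.3513
3. ⊥bis P0·P2 via (29.22,45.935): [(0, 13.1381) (0, 3.1467) (86, 33.3335) (86, 80) (59.5698, 80)]  |A|=3319.8763
4. canonical 5-gon: [(0, 13.1381) (0, 3.1467) (86, 33.3335) (86, 80) (59.5698, 80)]
5. shoelace: 3319.8763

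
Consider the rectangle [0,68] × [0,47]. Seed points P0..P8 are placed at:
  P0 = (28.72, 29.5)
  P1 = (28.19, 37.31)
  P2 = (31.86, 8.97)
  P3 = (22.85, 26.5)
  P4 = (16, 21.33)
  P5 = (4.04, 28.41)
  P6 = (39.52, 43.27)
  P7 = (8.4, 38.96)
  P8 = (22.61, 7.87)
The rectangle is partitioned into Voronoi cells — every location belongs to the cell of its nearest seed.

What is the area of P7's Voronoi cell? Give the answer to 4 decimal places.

Area of P7's cell: 252.5158

1. box [0,68]×[0,47]: [(0, 0) (68, 0) (68, 47) (0, 47)]
2. ⊥bis P7·P0 via (18.56,34.23): [(0, 0) (2.6242, 0) (24.5051, 47) (0, 47)]  |A|=637.5379
3. ⊥bis P7·P1 via (18.295,38.135): [(0, 0) (2.6242, 0) (17.8406, 32.6847) (19.0341, 47) (0, 47)]  |A|=598.3786
4. ⊥bis P7·P2 via (20.13,23.965): [(0, 8.2181) (10.1446, 16.1538) (17.8406, 32.6847) (19.0341, 47) (0, 47)]  |A|=535.4986
5. ⊥bis P7·P3 via (15.625,32.73): [(0, 14.6095) (18.0819, 35.5793) (19.0341, 47) (0, 47)]  |A|=401.5324
6. ⊥bis P7·P4 via (12.2,30.145): [(0, 24.8858) (14.1036, 30.9656) (18.0819, 35.5793) (19.0341, 47) (0, 47)]  |A|=329.0663
7. ⊥bis P7·P5 via (6.22,33.685): [(0, 36.2555) (13.4656, 30.6906) (14.1036, 30.9656) (18.0819, 35.5793) (19.0341, 47) (0, 47)]  |A|=252.5158
8. ⊥bis P7·P6 via (23.96,41.115): [(0, 36.2555) (13.4656, 30.6906) (14.1036, 30.9656) (18.0819, 35.5793) (19.0341, 47) (0, 47)]  |A|=252.5158
9. ⊥bis P7·P8 via (15.505,23.415): [(0, 36.2555) (13.4656, 30.6906) (14.1036, 30.9656) (18.0819, 35.5793) (19.0341, 47) (0, 47)]  |A|=252.5158
10. canonical 6-gon: [(0, 36.2555) (13.4656, 30.6906) (14.1036, 30.9656) (18.0819, 35.5793) (19.0341, 47) (0, 47)]
11. shoelace: 252.5158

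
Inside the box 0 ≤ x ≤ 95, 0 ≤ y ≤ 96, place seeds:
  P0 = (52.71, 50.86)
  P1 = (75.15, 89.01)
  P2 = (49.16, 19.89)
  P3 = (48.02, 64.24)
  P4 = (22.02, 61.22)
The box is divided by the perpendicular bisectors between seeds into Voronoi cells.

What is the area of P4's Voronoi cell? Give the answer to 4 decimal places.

1. box [0,95]×[0,96]: [(0, 0) (95, 0) (95, 96) (0, 96)]
2. ⊥bis P4·P0 via (37.365,56.04): [(0, 0) (18.4476, 0) (50.8543, 96) (0, 96)]  |A|=3326.4906
3. ⊥bis P4·P1 via (48.585,75.115): [(0, 0) (18.4476, 0) (45.6794, 80.6701) (37.661, 96) (0, 96)]  |A|=3225.3646
4. ⊥bis P4·P2 via (35.59,40.555): [(0, 17.1843) (31.1545, 37.6424) (45.6794, 80.6701) (37.661, 96) (0, 96)]  |A|=2610.4746
5. ⊥bis P4·P3 via (35.02,62.73): [(0, 17.1843) (31.1545, 37.6424) (36.1985, 52.5843) (31.1556, 96) (0, 96)]  |A|=2283.9841
6. canonical 5-gon: [(0, 17.1843) (31.1545, 37.6424) (36.1985, 52.5843) (31.1556, 96) (0, 96)]
7. shoelace: 2283.9841

Area of P4's cell: 2283.9841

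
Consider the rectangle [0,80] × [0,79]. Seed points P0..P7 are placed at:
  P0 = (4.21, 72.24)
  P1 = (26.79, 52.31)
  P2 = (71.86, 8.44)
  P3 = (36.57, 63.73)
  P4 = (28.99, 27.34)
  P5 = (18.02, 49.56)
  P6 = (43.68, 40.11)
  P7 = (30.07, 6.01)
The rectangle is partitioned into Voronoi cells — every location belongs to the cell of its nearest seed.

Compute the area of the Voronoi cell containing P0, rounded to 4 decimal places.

1. box [0,80]×[0,79]: [(0, 0) (80, 0) (80, 79) (0, 79)]
2. ⊥bis P0·P1 via (15.5,62.275): [(0, 44.714) (30.2621, 79) (0, 79)]  |A|=518.7834
3. ⊥bis P0·P2 via (38.035,40.34): [(0, 44.714) (30.2621, 79) (0, 79)]  |A|=518.7834
4. ⊥bis P0·P3 via (20.39,67.985): [(0, 44.714) (20.3264, 67.7431) (23.2867, 79) (0, 79)]  |A|=479.5227
5. ⊥bis P0·P4 via (16.6,49.79): [(0, 44.714) (20.3264, 67.7431) (23.2867, 79) (0, 79)]  |A|=479.5227
6. ⊥bis P0·P5 via (11.115,60.9): [(0, 54.132) (17.9712, 65.0748) (20.3264, 67.7431) (23.2867, 79) (0, 79)]  |A|=394.8966
7. ⊥bis P0·P6 via (23.945,56.175): [(0, 54.132) (17.9712, 65.0748) (20.3264, 67.7431) (23.2867, 79) (0, 79)]  |A|=394.8966
8. ⊥bis P0·P7 via (17.14,39.125): [(0, 54.132) (17.9712, 65.0748) (20.3264, 67.7431) (23.2867, 79) (0, 79)]  |A|=394.8966
9. canonical 5-gon: [(0, 54.132) (17.9712, 65.0748) (20.3264, 67.7431) (23.2867, 79) (0, 79)]
10. shoelace: 394.8966

Area of P0's cell: 394.8966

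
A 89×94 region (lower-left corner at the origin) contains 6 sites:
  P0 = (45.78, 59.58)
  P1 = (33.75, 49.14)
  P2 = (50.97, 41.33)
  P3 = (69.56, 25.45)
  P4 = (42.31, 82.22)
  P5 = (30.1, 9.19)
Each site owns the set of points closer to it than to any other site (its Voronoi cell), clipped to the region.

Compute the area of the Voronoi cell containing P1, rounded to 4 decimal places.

Area of P1's cell: 1535.0424

1. box [0,89]×[0,94]: [(0, 0) (89, 0) (89, 94) (0, 94)]
2. ⊥bis P1·P0 via (39.765,54.36): [(0, 0) (86.9403, 0) (5.3642, 94) (0, 94)]  |A|=4338.3098
3. ⊥bis P1·P2 via (42.36,45.235): [(0, 0) (21.844, 0) (44.1874, 49.2641) (5.3642, 94) (0, 94)]  |A|=2734.8554
4. ⊥bis P1·P3 via (51.655,37.295): [(0, 0) (21.844, 0) (44.1874, 49.2641) (5.3642, 94) (0, 94)]  |A|=2734.8554
5. ⊥bis P1·P4 via (38.03,65.68): [(0, 75.5209) (0, 0) (21.844, 0) (44.1874, 49.2641) (27.5986, 68.3793)]  |A|=2411.1391
6. ⊥bis P1·P5 via (31.925,29.165): [(0, 75.5209) (0, 32.0818) (34.9464, 28.889) (44.1874, 49.2641) (27.5986, 68.3793)]  |A|=1535.0424
7. canonical 5-gon: [(0, 75.5209) (0, 32.0818) (34.9464, 28.889) (44.1874, 49.2641) (27.5986, 68.3793)]
8. shoelace: 1535.0424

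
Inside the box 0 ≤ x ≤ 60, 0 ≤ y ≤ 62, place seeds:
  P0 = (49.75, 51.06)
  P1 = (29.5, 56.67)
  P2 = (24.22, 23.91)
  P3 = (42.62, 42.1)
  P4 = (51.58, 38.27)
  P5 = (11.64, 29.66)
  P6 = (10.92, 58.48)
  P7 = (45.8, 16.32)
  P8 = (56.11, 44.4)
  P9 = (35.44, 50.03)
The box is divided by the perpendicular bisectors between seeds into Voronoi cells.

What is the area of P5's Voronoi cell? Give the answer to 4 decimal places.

1. box [0,60]×[0,62]: [(0, 0) (60, 0) (60, 62) (0, 62)]
2. ⊥bis P5·P0 via (30.695,40.36): [(0, 0) (53.3584, 0) (18.5434, 62) (0, 62)]  |A|=2228.9585
3. ⊥bis P5·P1 via (20.57,43.165): [(0, 56.7666) (0, 0) (53.3584, 0) (34.1695, 34.1725)]  |A|=1881.5395
4. ⊥bis P5·P2 via (17.93,26.785): [(24.292, 40.7039) (0, 56.7666) (0, 0) (5.6873, 0)]  |A|=805.2335
5. ⊥bis P5·P3 via (27.13,35.88): [(24.292, 40.7039) (0, 56.7666) (0, 0) (5.6873, 0)]  |A|=805.2335
6. ⊥bis P5·P4 via (31.61,33.965): [(24.292, 40.7039) (0, 56.7666) (0, 0) (5.6873, 0)]  |A|=805.2335
7. ⊥bis P5·P6 via (11.28,44.07): [(24.292, 40.7039) (18.913, 44.2607) (0, 43.7882) (0, 0) (5.6873, 0)]  |A|=682.5031
8. ⊥bis P5·P7 via (28.72,22.99): [(24.292, 40.7039) (18.913, 44.2607) (0, 43.7882) (0, 0) (5.6873, 0)]  |A|=682.5031
9. ⊥bis P5·P8 via (33.875,37.03): [(24.292, 40.7039) (18.913, 44.2607) (0, 43.7882) (0, 0) (5.6873, 0)]  |A|=682.5031
10. ⊥bis P5·P9 via (23.54,39.845): [(23.7743, 39.5713) (20.866, 42.9693) (18.913, 44.2607) (0, 43.7882) (0, 0) (5.6873, 0)]  |A|=679.9766
11. canonical 6-gon: [(23.7743, 39.5713) (20.866, 42.9693) (18.913, 44.2607) (0, 43.7882) (0, 0) (5.6873, 0)]
12. shoelace: 679.9766

Area of P5's cell: 679.9766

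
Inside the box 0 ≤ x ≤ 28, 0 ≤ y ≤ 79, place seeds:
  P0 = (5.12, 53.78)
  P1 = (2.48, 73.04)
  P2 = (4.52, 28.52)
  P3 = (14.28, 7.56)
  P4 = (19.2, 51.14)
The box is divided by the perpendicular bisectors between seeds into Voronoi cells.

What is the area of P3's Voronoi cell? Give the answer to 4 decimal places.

Area of P3's cell: 565.0956

1. box [0,28]×[0,79]: [(0, 0) (28, 0) (28, 79) (0, 79)]
2. ⊥bis P3·P0 via (9.7,30.67): [(0, 28.7476) (0, 0) (28, 0) (28, 34.2967)]  |A|=882.6212
3. ⊥bis P3·P1 via (8.38,40.3): [(0, 28.7476) (0, 0) (28, 0) (28, 34.2967)]  |A|=882.6212
4. ⊥bis P3·P2 via (9.4,18.04): [(0, 13.6629) (0, 0) (28, 0) (28, 26.7011)]  |A|=565.0956
5. ⊥bis P3·P4 via (16.74,29.35): [(0, 13.6629) (0, 0) (28, 0) (28, 26.7011)]  |A|=565.0956
6. canonical 4-gon: [(0, 13.6629) (0, 0) (28, 0) (28, 26.7011)]
7. shoelace: 565.0956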